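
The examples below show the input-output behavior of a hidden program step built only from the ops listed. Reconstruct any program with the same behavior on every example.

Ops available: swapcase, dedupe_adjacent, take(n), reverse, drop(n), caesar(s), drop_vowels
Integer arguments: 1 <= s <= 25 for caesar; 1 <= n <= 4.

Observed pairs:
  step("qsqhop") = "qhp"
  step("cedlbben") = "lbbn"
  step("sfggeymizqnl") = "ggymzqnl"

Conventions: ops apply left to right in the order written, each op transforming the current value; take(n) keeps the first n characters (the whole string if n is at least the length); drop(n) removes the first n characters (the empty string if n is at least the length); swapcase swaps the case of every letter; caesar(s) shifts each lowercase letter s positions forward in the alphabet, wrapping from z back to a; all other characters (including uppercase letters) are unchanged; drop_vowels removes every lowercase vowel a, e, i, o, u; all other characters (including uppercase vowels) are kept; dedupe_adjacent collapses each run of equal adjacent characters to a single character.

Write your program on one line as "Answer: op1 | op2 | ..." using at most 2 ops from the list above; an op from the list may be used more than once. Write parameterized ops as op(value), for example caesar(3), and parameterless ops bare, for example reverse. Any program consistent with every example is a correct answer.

drop_vowels | drop(2)

Check, running the answer program on each example:
  "qsqhop" -> "qsqhp" -> "qhp"
  "cedlbben" -> "cdlbbn" -> "lbbn"
  "sfggeymizqnl" -> "sfggymzqnl" -> "ggymzqnl"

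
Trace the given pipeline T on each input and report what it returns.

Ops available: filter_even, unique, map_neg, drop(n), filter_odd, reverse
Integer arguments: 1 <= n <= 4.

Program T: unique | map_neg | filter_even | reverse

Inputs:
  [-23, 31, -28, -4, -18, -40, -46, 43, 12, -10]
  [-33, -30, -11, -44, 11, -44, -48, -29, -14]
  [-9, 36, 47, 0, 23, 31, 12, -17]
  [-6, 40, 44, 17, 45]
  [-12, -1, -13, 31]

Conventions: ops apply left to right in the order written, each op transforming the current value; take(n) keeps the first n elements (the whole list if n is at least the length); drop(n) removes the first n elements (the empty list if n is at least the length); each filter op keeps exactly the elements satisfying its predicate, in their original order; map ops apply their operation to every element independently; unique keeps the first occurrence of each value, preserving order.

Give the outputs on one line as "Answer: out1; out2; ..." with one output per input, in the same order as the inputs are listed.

[10, -12, 46, 40, 18, 4, 28]; [14, 48, 44, 30]; [-12, 0, -36]; [-44, -40, 6]; [12]

Execution, op by op:
  [-23, 31, -28, -4, -18, -40, -46, 43, 12, -10] -> [-23, 31, -28, -4, -18, -40, -46, 43, 12, -10] -> [23, -31, 28, 4, 18, 40, 46, -43, -12, 10] -> [28, 4, 18, 40, 46, -12, 10] -> [10, -12, 46, 40, 18, 4, 28]
  [-33, -30, -11, -44, 11, -44, -48, -29, -14] -> [-33, -30, -11, -44, 11, -48, -29, -14] -> [33, 30, 11, 44, -11, 48, 29, 14] -> [30, 44, 48, 14] -> [14, 48, 44, 30]
  [-9, 36, 47, 0, 23, 31, 12, -17] -> [-9, 36, 47, 0, 23, 31, 12, -17] -> [9, -36, -47, 0, -23, -31, -12, 17] -> [-36, 0, -12] -> [-12, 0, -36]
  [-6, 40, 44, 17, 45] -> [-6, 40, 44, 17, 45] -> [6, -40, -44, -17, -45] -> [6, -40, -44] -> [-44, -40, 6]
  [-12, -1, -13, 31] -> [-12, -1, -13, 31] -> [12, 1, 13, -31] -> [12] -> [12]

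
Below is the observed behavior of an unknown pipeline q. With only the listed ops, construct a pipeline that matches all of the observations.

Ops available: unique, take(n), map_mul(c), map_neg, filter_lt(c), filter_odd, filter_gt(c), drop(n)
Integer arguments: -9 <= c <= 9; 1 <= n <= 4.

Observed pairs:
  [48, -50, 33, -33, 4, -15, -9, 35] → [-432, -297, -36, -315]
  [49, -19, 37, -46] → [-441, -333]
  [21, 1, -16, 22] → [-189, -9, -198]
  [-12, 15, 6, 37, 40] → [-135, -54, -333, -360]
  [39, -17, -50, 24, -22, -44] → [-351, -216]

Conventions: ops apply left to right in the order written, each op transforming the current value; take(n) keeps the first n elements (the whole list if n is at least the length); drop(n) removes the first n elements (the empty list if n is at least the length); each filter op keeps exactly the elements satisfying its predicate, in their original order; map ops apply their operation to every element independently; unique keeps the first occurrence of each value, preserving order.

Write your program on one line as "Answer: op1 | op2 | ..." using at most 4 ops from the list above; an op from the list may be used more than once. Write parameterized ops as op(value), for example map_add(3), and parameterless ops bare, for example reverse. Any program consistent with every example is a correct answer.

map_neg | filter_lt(2) | map_mul(-9) | map_neg

Check, running the answer program on each example:
  [48, -50, 33, -33, 4, -15, -9, 35] -> [-48, 50, -33, 33, -4, 15, 9, -35] -> [-48, -33, -4, -35] -> [432, 297, 36, 315] -> [-432, -297, -36, -315]
  [49, -19, 37, -46] -> [-49, 19, -37, 46] -> [-49, -37] -> [441, 333] -> [-441, -333]
  [21, 1, -16, 22] -> [-21, -1, 16, -22] -> [-21, -1, -22] -> [189, 9, 198] -> [-189, -9, -198]
  [-12, 15, 6, 37, 40] -> [12, -15, -6, -37, -40] -> [-15, -6, -37, -40] -> [135, 54, 333, 360] -> [-135, -54, -333, -360]
  [39, -17, -50, 24, -22, -44] -> [-39, 17, 50, -24, 22, 44] -> [-39, -24] -> [351, 216] -> [-351, -216]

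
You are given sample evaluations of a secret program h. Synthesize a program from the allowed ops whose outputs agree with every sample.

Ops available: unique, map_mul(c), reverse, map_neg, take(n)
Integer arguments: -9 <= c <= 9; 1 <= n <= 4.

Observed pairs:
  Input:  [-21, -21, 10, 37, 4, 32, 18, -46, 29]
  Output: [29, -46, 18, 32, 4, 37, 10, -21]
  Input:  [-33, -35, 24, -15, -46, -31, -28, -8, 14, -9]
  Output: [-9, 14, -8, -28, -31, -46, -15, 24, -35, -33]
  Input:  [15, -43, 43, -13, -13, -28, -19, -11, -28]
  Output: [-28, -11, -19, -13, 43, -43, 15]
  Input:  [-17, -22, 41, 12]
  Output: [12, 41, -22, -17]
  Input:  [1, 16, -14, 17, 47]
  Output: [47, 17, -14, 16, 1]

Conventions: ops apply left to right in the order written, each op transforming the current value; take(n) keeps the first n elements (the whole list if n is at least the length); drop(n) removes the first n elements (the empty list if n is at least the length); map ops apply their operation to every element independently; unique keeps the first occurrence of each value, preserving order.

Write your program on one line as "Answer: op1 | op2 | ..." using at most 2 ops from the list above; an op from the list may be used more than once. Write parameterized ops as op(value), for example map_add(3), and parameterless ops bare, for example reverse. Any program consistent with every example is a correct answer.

reverse | unique

Check, running the answer program on each example:
  [-21, -21, 10, 37, 4, 32, 18, -46, 29] -> [29, -46, 18, 32, 4, 37, 10, -21, -21] -> [29, -46, 18, 32, 4, 37, 10, -21]
  [-33, -35, 24, -15, -46, -31, -28, -8, 14, -9] -> [-9, 14, -8, -28, -31, -46, -15, 24, -35, -33] -> [-9, 14, -8, -28, -31, -46, -15, 24, -35, -33]
  [15, -43, 43, -13, -13, -28, -19, -11, -28] -> [-28, -11, -19, -28, -13, -13, 43, -43, 15] -> [-28, -11, -19, -13, 43, -43, 15]
  [-17, -22, 41, 12] -> [12, 41, -22, -17] -> [12, 41, -22, -17]
  [1, 16, -14, 17, 47] -> [47, 17, -14, 16, 1] -> [47, 17, -14, 16, 1]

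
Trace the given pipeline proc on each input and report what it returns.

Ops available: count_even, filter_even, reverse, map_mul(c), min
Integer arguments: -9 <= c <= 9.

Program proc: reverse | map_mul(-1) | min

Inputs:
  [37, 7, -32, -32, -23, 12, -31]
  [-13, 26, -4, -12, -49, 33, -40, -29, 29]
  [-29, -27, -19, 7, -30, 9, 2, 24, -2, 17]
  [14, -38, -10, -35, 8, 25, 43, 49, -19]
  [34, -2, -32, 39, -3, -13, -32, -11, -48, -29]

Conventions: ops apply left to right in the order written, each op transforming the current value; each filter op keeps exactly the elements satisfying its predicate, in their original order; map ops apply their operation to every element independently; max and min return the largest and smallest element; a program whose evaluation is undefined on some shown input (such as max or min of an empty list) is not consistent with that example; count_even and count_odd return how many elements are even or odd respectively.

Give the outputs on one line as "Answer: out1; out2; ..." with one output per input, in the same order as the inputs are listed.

-37; -33; -24; -49; -39

Execution, op by op:
  [37, 7, -32, -32, -23, 12, -31] -> [-31, 12, -23, -32, -32, 7, 37] -> [31, -12, 23, 32, 32, -7, -37] -> -37
  [-13, 26, -4, -12, -49, 33, -40, -29, 29] -> [29, -29, -40, 33, -49, -12, -4, 26, -13] -> [-29, 29, 40, -33, 49, 12, 4, -26, 13] -> -33
  [-29, -27, -19, 7, -30, 9, 2, 24, -2, 17] -> [17, -2, 24, 2, 9, -30, 7, -19, -27, -29] -> [-17, 2, -24, -2, -9, 30, -7, 19, 27, 29] -> -24
  [14, -38, -10, -35, 8, 25, 43, 49, -19] -> [-19, 49, 43, 25, 8, -35, -10, -38, 14] -> [19, -49, -43, -25, -8, 35, 10, 38, -14] -> -49
  [34, -2, -32, 39, -3, -13, -32, -11, -48, -29] -> [-29, -48, -11, -32, -13, -3, 39, -32, -2, 34] -> [29, 48, 11, 32, 13, 3, -39, 32, 2, -34] -> -39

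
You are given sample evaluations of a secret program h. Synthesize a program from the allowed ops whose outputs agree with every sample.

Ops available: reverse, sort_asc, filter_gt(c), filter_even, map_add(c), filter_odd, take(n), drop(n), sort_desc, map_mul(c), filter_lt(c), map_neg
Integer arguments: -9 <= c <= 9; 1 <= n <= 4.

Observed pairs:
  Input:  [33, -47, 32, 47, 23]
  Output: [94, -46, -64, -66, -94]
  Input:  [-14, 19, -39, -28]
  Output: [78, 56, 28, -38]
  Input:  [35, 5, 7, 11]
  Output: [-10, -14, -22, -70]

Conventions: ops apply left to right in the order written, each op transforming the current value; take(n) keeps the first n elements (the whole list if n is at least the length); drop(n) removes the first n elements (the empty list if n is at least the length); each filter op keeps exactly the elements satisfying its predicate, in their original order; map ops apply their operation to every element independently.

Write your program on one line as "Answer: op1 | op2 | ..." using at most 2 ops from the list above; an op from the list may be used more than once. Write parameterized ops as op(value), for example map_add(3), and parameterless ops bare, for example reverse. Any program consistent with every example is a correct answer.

sort_asc | map_mul(-2)

Check, running the answer program on each example:
  [33, -47, 32, 47, 23] -> [-47, 23, 32, 33, 47] -> [94, -46, -64, -66, -94]
  [-14, 19, -39, -28] -> [-39, -28, -14, 19] -> [78, 56, 28, -38]
  [35, 5, 7, 11] -> [5, 7, 11, 35] -> [-10, -14, -22, -70]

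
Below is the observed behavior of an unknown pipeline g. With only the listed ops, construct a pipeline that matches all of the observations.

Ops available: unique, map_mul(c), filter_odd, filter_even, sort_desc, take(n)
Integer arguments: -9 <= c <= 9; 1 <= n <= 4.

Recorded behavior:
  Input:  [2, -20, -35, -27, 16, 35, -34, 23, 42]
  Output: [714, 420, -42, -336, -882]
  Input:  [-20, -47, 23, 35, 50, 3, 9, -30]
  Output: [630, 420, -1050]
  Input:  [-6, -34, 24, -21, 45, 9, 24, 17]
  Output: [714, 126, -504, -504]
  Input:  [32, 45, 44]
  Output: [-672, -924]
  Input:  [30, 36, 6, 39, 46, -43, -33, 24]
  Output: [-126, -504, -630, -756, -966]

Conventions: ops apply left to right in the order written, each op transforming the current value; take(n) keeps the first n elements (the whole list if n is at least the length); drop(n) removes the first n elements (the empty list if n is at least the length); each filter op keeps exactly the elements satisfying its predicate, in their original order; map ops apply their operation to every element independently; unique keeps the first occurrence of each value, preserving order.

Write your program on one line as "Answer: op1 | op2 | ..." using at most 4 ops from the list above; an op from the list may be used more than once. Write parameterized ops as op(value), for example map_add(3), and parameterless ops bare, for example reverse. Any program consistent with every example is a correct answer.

map_mul(-7) | map_mul(3) | sort_desc | filter_even

Check, running the answer program on each example:
  [2, -20, -35, -27, 16, 35, -34, 23, 42] -> [-14, 140, 245, 189, -112, -245, 238, -161, -294] -> [-42, 420, 735, 567, -336, -735, 714, -483, -882] -> [735, 714, 567, 420, -42, -336, -483, -735, -882] -> [714, 420, -42, -336, -882]
  [-20, -47, 23, 35, 50, 3, 9, -30] -> [140, 329, -161, -245, -350, -21, -63, 210] -> [420, 987, -483, -735, -1050, -63, -189, 630] -> [987, 630, 420, -63, -189, -483, -735, -1050] -> [630, 420, -1050]
  [-6, -34, 24, -21, 45, 9, 24, 17] -> [42, 238, -168, 147, -315, -63, -168, -119] -> [126, 714, -504, 441, -945, -189, -504, -357] -> [714, 441, 126, -189, -357, -504, -504, -945] -> [714, 126, -504, -504]
  [32, 45, 44] -> [-224, -315, -308] -> [-672, -945, -924] -> [-672, -924, -945] -> [-672, -924]
  [30, 36, 6, 39, 46, -43, -33, 24] -> [-210, -252, -42, -273, -322, 301, 231, -168] -> [-630, -756, -126, -819, -966, 903, 693, -504] -> [903, 693, -126, -504, -630, -756, -819, -966] -> [-126, -504, -630, -756, -966]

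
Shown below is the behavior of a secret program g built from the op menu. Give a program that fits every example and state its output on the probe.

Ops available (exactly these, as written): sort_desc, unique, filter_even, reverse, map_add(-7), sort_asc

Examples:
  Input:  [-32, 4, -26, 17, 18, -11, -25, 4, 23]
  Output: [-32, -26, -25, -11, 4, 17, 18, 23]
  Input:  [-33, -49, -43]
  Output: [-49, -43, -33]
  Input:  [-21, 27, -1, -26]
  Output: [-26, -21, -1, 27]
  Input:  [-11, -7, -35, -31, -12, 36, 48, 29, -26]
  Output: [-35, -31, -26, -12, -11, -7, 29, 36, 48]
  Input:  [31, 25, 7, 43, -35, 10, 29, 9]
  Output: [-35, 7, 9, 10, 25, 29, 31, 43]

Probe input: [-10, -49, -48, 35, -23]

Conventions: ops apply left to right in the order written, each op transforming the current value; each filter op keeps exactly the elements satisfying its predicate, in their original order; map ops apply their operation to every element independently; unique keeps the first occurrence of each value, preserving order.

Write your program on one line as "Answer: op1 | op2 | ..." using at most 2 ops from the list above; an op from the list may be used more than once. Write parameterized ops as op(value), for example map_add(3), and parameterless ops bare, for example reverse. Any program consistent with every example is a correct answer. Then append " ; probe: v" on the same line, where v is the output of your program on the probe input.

unique | sort_asc ; probe: [-49, -48, -23, -10, 35]

Check, running the answer program on each example:
  [-32, 4, -26, 17, 18, -11, -25, 4, 23] -> [-32, 4, -26, 17, 18, -11, -25, 23] -> [-32, -26, -25, -11, 4, 17, 18, 23]
  [-33, -49, -43] -> [-33, -49, -43] -> [-49, -43, -33]
  [-21, 27, -1, -26] -> [-21, 27, -1, -26] -> [-26, -21, -1, 27]
  [-11, -7, -35, -31, -12, 36, 48, 29, -26] -> [-11, -7, -35, -31, -12, 36, 48, 29, -26] -> [-35, -31, -26, -12, -11, -7, 29, 36, 48]
  [31, 25, 7, 43, -35, 10, 29, 9] -> [31, 25, 7, 43, -35, 10, 29, 9] -> [-35, 7, 9, 10, 25, 29, 31, 43]
  probe: [-10, -49, -48, 35, -23] -> [-10, -49, -48, 35, -23] -> [-49, -48, -23, -10, 35]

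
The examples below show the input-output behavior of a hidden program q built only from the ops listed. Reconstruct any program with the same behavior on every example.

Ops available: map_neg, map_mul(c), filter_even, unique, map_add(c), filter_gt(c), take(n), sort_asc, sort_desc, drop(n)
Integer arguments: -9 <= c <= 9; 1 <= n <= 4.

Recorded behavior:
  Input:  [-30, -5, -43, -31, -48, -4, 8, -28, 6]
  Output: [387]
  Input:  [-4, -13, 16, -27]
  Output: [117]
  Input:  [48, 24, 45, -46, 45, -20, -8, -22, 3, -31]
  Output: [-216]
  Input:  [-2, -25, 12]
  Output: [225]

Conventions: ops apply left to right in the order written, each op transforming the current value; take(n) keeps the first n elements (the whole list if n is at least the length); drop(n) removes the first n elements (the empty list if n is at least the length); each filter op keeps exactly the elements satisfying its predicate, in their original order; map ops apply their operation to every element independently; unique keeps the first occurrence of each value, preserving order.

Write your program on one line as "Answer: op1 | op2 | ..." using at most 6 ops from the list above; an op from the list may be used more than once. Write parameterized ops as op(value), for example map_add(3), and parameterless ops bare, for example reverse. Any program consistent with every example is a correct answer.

unique | map_neg | take(3) | sort_asc | drop(2) | map_mul(9)

Check, running the answer program on each example:
  [-30, -5, -43, -31, -48, -4, 8, -28, 6] -> [-30, -5, -43, -31, -48, -4, 8, -28, 6] -> [30, 5, 43, 31, 48, 4, -8, 28, -6] -> [30, 5, 43] -> [5, 30, 43] -> [43] -> [387]
  [-4, -13, 16, -27] -> [-4, -13, 16, -27] -> [4, 13, -16, 27] -> [4, 13, -16] -> [-16, 4, 13] -> [13] -> [117]
  [48, 24, 45, -46, 45, -20, -8, -22, 3, -31] -> [48, 24, 45, -46, -20, -8, -22, 3, -31] -> [-48, -24, -45, 46, 20, 8, 22, -3, 31] -> [-48, -24, -45] -> [-48, -45, -24] -> [-24] -> [-216]
  [-2, -25, 12] -> [-2, -25, 12] -> [2, 25, -12] -> [2, 25, -12] -> [-12, 2, 25] -> [25] -> [225]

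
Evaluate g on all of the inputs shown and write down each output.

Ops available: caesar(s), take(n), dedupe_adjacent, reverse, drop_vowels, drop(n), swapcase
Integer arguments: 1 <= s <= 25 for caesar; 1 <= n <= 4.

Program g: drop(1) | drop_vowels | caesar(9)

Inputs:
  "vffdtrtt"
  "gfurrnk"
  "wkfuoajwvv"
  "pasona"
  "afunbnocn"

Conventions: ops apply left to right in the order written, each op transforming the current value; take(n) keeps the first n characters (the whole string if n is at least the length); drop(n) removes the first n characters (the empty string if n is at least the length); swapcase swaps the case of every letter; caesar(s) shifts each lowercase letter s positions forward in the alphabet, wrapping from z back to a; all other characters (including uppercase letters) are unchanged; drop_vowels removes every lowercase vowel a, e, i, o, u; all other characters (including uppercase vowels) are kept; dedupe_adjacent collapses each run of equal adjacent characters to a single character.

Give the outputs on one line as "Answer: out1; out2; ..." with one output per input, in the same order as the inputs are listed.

"oomcacc"; "oaawt"; "tosfee"; "bw"; "owkwlw"

Execution, op by op:
  "vffdtrtt" -> "ffdtrtt" -> "ffdtrtt" -> "oomcacc"
  "gfurrnk" -> "furrnk" -> "frrnk" -> "oaawt"
  "wkfuoajwvv" -> "kfuoajwvv" -> "kfjwvv" -> "tosfee"
  "pasona" -> "asona" -> "sn" -> "bw"
  "afunbnocn" -> "funbnocn" -> "fnbncn" -> "owkwlw"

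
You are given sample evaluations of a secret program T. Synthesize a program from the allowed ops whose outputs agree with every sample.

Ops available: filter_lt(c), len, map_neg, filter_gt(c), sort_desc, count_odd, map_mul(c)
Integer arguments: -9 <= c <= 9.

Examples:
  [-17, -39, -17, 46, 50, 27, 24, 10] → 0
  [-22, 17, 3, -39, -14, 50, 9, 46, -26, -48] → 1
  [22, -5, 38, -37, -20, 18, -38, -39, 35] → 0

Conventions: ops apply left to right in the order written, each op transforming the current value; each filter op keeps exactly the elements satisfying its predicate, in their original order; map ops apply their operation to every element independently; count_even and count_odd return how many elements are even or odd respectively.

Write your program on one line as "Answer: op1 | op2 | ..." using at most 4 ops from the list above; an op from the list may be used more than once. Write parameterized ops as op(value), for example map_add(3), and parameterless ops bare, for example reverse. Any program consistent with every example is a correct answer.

filter_gt(1) | map_neg | filter_gt(-8) | len

Check, running the answer program on each example:
  [-17, -39, -17, 46, 50, 27, 24, 10] -> [46, 50, 27, 24, 10] -> [-46, -50, -27, -24, -10] -> [] -> 0
  [-22, 17, 3, -39, -14, 50, 9, 46, -26, -48] -> [17, 3, 50, 9, 46] -> [-17, -3, -50, -9, -46] -> [-3] -> 1
  [22, -5, 38, -37, -20, 18, -38, -39, 35] -> [22, 38, 18, 35] -> [-22, -38, -18, -35] -> [] -> 0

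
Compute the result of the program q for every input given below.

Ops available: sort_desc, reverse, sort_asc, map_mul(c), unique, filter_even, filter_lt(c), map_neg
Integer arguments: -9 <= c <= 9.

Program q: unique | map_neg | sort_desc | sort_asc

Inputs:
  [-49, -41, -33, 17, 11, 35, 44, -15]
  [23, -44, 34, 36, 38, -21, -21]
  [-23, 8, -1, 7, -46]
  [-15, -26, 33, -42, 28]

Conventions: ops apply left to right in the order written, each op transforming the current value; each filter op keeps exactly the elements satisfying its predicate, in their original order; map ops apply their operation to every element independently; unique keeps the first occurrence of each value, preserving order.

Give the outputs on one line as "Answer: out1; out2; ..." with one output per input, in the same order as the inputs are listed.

Execution, op by op:
  [-49, -41, -33, 17, 11, 35, 44, -15] -> [-49, -41, -33, 17, 11, 35, 44, -15] -> [49, 41, 33, -17, -11, -35, -44, 15] -> [49, 41, 33, 15, -11, -17, -35, -44] -> [-44, -35, -17, -11, 15, 33, 41, 49]
  [23, -44, 34, 36, 38, -21, -21] -> [23, -44, 34, 36, 38, -21] -> [-23, 44, -34, -36, -38, 21] -> [44, 21, -23, -34, -36, -38] -> [-38, -36, -34, -23, 21, 44]
  [-23, 8, -1, 7, -46] -> [-23, 8, -1, 7, -46] -> [23, -8, 1, -7, 46] -> [46, 23, 1, -7, -8] -> [-8, -7, 1, 23, 46]
  [-15, -26, 33, -42, 28] -> [-15, -26, 33, -42, 28] -> [15, 26, -33, 42, -28] -> [42, 26, 15, -28, -33] -> [-33, -28, 15, 26, 42]

[-44, -35, -17, -11, 15, 33, 41, 49]; [-38, -36, -34, -23, 21, 44]; [-8, -7, 1, 23, 46]; [-33, -28, 15, 26, 42]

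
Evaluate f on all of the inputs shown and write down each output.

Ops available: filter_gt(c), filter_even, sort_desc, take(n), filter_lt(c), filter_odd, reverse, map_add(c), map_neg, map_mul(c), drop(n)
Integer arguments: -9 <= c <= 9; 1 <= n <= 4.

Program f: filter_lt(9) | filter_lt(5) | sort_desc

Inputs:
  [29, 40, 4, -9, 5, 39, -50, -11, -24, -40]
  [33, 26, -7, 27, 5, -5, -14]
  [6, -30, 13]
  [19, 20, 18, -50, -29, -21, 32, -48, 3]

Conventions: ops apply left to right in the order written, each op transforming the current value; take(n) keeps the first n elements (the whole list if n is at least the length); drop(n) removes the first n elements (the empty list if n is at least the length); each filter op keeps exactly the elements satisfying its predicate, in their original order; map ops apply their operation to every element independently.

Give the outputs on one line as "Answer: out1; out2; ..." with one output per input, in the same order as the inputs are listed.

[4, -9, -11, -24, -40, -50]; [-5, -7, -14]; [-30]; [3, -21, -29, -48, -50]

Execution, op by op:
  [29, 40, 4, -9, 5, 39, -50, -11, -24, -40] -> [4, -9, 5, -50, -11, -24, -40] -> [4, -9, -50, -11, -24, -40] -> [4, -9, -11, -24, -40, -50]
  [33, 26, -7, 27, 5, -5, -14] -> [-7, 5, -5, -14] -> [-7, -5, -14] -> [-5, -7, -14]
  [6, -30, 13] -> [6, -30] -> [-30] -> [-30]
  [19, 20, 18, -50, -29, -21, 32, -48, 3] -> [-50, -29, -21, -48, 3] -> [-50, -29, -21, -48, 3] -> [3, -21, -29, -48, -50]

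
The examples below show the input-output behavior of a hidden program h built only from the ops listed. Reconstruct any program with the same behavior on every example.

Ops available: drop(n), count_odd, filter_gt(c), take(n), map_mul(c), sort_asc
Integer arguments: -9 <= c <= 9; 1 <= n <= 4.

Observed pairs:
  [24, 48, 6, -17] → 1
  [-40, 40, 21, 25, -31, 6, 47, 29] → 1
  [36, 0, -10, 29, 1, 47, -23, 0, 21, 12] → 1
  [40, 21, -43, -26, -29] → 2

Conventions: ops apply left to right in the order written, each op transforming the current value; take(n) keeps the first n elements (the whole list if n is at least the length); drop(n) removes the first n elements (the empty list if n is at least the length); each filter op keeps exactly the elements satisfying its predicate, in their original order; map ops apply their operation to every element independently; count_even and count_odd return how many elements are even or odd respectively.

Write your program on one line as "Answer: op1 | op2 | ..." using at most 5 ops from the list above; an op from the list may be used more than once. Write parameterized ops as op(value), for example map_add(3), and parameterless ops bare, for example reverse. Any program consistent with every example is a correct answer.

map_mul(-3) | map_mul(9) | map_mul(9) | filter_gt(1) | count_odd

Check, running the answer program on each example:
  [24, 48, 6, -17] -> [-72, -144, -18, 51] -> [-648, -1296, -162, 459] -> [-5832, -11664, -1458, 4131] -> [4131] -> 1
  [-40, 40, 21, 25, -31, 6, 47, 29] -> [120, -120, -63, -75, 93, -18, -141, -87] -> [1080, -1080, -567, -675, 837, -162, -1269, -783] -> [9720, -9720, -5103, -6075, 7533, -1458, -11421, -7047] -> [9720, 7533] -> 1
  [36, 0, -10, 29, 1, 47, -23, 0, 21, 12] -> [-108, 0, 30, -87, -3, -141, 69, 0, -63, -36] -> [-972, 0, 270, -783, -27, -1269, 621, 0, -567, -324] -> [-8748, 0, 2430, -7047, -243, -11421, 5589, 0, -5103, -2916] -> [2430, 5589] -> 1
  [40, 21, -43, -26, -29] -> [-120, -63, 129, 78, 87] -> [-1080, -567, 1161, 702, 783] -> [-9720, -5103, 10449, 6318, 7047] -> [10449, 6318, 7047] -> 2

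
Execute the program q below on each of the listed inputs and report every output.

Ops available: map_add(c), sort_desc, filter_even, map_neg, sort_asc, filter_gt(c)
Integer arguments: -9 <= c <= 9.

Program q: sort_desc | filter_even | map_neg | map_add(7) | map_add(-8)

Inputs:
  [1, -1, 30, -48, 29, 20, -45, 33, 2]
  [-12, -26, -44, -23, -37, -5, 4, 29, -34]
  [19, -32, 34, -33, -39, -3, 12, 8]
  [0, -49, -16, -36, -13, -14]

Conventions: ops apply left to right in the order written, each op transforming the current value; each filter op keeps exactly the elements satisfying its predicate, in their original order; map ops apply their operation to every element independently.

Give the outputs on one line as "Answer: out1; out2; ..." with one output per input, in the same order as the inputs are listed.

Execution, op by op:
  [1, -1, 30, -48, 29, 20, -45, 33, 2] -> [33, 30, 29, 20, 2, 1, -1, -45, -48] -> [30, 20, 2, -48] -> [-30, -20, -2, 48] -> [-23, -13, 5, 55] -> [-31, -21, -3, 47]
  [-12, -26, -44, -23, -37, -5, 4, 29, -34] -> [29, 4, -5, -12, -23, -26, -34, -37, -44] -> [4, -12, -26, -34, -44] -> [-4, 12, 26, 34, 44] -> [3, 19, 33, 41, 51] -> [-5, 11, 25, 33, 43]
  [19, -32, 34, -33, -39, -3, 12, 8] -> [34, 19, 12, 8, -3, -32, -33, -39] -> [34, 12, 8, -32] -> [-34, -12, -8, 32] -> [-27, -5, -1, 39] -> [-35, -13, -9, 31]
  [0, -49, -16, -36, -13, -14] -> [0, -13, -14, -16, -36, -49] -> [0, -14, -16, -36] -> [0, 14, 16, 36] -> [7, 21, 23, 43] -> [-1, 13, 15, 35]

[-31, -21, -3, 47]; [-5, 11, 25, 33, 43]; [-35, -13, -9, 31]; [-1, 13, 15, 35]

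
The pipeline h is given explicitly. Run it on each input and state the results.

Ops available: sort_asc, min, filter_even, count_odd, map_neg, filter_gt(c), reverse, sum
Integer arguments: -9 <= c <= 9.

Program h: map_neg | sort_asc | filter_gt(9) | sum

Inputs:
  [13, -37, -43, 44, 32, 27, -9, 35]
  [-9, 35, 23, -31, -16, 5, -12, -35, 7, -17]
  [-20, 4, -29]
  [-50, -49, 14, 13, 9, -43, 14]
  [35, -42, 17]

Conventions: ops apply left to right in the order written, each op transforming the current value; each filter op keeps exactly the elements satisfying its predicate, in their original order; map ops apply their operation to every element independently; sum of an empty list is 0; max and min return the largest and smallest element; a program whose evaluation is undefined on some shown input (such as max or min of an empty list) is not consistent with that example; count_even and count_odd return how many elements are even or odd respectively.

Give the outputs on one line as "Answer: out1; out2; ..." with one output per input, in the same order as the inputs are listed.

80; 111; 49; 142; 42

Execution, op by op:
  [13, -37, -43, 44, 32, 27, -9, 35] -> [-13, 37, 43, -44, -32, -27, 9, -35] -> [-44, -35, -32, -27, -13, 9, 37, 43] -> [37, 43] -> 80
  [-9, 35, 23, -31, -16, 5, -12, -35, 7, -17] -> [9, -35, -23, 31, 16, -5, 12, 35, -7, 17] -> [-35, -23, -7, -5, 9, 12, 16, 17, 31, 35] -> [12, 16, 17, 31, 35] -> 111
  [-20, 4, -29] -> [20, -4, 29] -> [-4, 20, 29] -> [20, 29] -> 49
  [-50, -49, 14, 13, 9, -43, 14] -> [50, 49, -14, -13, -9, 43, -14] -> [-14, -14, -13, -9, 43, 49, 50] -> [43, 49, 50] -> 142
  [35, -42, 17] -> [-35, 42, -17] -> [-35, -17, 42] -> [42] -> 42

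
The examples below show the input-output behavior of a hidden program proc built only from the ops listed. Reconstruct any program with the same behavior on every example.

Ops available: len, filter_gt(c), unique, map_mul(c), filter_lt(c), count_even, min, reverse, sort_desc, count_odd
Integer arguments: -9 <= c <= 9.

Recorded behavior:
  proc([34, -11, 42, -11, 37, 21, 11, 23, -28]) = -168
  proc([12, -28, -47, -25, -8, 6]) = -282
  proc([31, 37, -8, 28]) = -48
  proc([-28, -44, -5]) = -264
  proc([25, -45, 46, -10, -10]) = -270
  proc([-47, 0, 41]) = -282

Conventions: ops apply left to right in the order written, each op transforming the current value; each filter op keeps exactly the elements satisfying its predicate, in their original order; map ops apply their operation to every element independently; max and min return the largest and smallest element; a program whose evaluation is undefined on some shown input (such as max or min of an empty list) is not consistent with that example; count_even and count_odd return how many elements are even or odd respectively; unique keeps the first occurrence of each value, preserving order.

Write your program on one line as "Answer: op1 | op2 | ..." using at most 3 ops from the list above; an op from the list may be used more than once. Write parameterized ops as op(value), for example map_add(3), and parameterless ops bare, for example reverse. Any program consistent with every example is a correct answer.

map_mul(6) | unique | min

Check, running the answer program on each example:
  [34, -11, 42, -11, 37, 21, 11, 23, -28] -> [204, -66, 252, -66, 222, 126, 66, 138, -168] -> [204, -66, 252, 222, 126, 66, 138, -168] -> -168
  [12, -28, -47, -25, -8, 6] -> [72, -168, -282, -150, -48, 36] -> [72, -168, -282, -150, -48, 36] -> -282
  [31, 37, -8, 28] -> [186, 222, -48, 168] -> [186, 222, -48, 168] -> -48
  [-28, -44, -5] -> [-168, -264, -30] -> [-168, -264, -30] -> -264
  [25, -45, 46, -10, -10] -> [150, -270, 276, -60, -60] -> [150, -270, 276, -60] -> -270
  [-47, 0, 41] -> [-282, 0, 246] -> [-282, 0, 246] -> -282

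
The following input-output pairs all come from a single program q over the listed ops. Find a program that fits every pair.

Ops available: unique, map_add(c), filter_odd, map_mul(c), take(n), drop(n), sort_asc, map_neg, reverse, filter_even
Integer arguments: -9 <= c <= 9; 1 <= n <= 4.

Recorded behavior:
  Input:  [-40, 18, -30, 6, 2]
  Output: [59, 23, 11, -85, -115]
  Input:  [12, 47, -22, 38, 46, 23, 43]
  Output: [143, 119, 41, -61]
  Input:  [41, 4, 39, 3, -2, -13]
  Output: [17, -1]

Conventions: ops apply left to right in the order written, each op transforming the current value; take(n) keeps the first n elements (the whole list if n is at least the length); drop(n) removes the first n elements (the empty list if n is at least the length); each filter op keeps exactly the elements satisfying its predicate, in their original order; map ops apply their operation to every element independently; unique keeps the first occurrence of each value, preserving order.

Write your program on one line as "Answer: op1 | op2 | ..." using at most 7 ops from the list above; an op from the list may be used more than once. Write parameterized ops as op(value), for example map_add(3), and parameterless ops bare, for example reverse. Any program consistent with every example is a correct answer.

sort_asc | map_mul(-3) | reverse | map_neg | filter_even | map_add(5)

Check, running the answer program on each example:
  [-40, 18, -30, 6, 2] -> [-40, -30, 2, 6, 18] -> [120, 90, -6, -18, -54] -> [-54, -18, -6, 90, 120] -> [54, 18, 6, -90, -120] -> [54, 18, 6, -90, -120] -> [59, 23, 11, -85, -115]
  [12, 47, -22, 38, 46, 23, 43] -> [-22, 12, 23, 38, 43, 46, 47] -> [66, -36, -69, -114, -129, -138, -141] -> [-141, -138, -129, -114, -69, -36, 66] -> [141, 138, 129, 114, 69, 36, -66] -> [138, 114, 36, -66] -> [143, 119, 41, -61]
  [41, 4, 39, 3, -2, -13] -> [-13, -2, 3, 4, 39, 41] -> [39, 6, -9, -12, -117, -123] -> [-123, -117, -12, -9, 6, 39] -> [123, 117, 12, 9, -6, -39] -> [12, -6] -> [17, -1]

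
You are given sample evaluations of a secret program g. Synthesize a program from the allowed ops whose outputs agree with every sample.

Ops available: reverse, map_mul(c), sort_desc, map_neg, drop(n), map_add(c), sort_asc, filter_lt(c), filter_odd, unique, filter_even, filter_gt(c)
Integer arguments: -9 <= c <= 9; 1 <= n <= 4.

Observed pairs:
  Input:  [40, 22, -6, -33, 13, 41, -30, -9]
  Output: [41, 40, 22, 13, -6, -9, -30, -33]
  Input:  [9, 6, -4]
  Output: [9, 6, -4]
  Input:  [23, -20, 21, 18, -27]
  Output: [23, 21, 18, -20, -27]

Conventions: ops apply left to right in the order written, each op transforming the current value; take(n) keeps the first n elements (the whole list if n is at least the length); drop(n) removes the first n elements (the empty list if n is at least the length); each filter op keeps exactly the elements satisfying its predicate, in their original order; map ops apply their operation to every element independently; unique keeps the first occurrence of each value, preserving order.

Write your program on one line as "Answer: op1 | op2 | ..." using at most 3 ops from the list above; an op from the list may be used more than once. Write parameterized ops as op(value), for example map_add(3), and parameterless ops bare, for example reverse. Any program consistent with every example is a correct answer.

sort_asc | reverse

Check, running the answer program on each example:
  [40, 22, -6, -33, 13, 41, -30, -9] -> [-33, -30, -9, -6, 13, 22, 40, 41] -> [41, 40, 22, 13, -6, -9, -30, -33]
  [9, 6, -4] -> [-4, 6, 9] -> [9, 6, -4]
  [23, -20, 21, 18, -27] -> [-27, -20, 18, 21, 23] -> [23, 21, 18, -20, -27]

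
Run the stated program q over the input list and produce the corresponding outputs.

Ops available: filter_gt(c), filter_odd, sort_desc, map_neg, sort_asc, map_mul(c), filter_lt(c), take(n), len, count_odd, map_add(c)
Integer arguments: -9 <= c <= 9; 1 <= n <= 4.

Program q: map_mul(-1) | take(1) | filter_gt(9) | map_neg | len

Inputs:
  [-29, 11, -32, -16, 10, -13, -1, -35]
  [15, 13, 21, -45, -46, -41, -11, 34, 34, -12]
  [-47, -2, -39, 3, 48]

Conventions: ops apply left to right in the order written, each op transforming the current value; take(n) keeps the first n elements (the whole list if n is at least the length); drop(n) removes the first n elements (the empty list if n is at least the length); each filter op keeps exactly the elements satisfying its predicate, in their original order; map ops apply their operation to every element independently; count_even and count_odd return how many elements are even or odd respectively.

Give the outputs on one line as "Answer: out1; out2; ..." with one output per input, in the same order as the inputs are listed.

Execution, op by op:
  [-29, 11, -32, -16, 10, -13, -1, -35] -> [29, -11, 32, 16, -10, 13, 1, 35] -> [29] -> [29] -> [-29] -> 1
  [15, 13, 21, -45, -46, -41, -11, 34, 34, -12] -> [-15, -13, -21, 45, 46, 41, 11, -34, -34, 12] -> [-15] -> [] -> [] -> 0
  [-47, -2, -39, 3, 48] -> [47, 2, 39, -3, -48] -> [47] -> [47] -> [-47] -> 1

1; 0; 1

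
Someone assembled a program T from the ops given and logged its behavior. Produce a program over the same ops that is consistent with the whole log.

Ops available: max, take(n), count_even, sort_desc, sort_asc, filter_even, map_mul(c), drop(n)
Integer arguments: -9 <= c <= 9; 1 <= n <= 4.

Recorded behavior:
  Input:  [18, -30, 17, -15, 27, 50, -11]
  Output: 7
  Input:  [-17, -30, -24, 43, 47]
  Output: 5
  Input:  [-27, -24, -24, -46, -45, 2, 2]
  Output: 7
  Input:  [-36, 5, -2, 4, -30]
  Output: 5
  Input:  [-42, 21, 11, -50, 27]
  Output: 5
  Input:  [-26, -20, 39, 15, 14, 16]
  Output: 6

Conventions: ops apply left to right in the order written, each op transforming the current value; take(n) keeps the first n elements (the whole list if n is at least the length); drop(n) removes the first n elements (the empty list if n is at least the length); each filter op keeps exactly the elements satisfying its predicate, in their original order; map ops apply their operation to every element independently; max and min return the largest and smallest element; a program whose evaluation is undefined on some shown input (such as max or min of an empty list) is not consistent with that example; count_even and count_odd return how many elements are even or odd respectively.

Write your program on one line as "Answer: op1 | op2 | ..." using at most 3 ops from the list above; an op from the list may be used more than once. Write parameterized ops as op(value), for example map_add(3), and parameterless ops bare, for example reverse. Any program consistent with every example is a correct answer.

map_mul(8) | sort_asc | count_even

Check, running the answer program on each example:
  [18, -30, 17, -15, 27, 50, -11] -> [144, -240, 136, -120, 216, 400, -88] -> [-240, -120, -88, 136, 144, 216, 400] -> 7
  [-17, -30, -24, 43, 47] -> [-136, -240, -192, 344, 376] -> [-240, -192, -136, 344, 376] -> 5
  [-27, -24, -24, -46, -45, 2, 2] -> [-216, -192, -192, -368, -360, 16, 16] -> [-368, -360, -216, -192, -192, 16, 16] -> 7
  [-36, 5, -2, 4, -30] -> [-288, 40, -16, 32, -240] -> [-288, -240, -16, 32, 40] -> 5
  [-42, 21, 11, -50, 27] -> [-336, 168, 88, -400, 216] -> [-400, -336, 88, 168, 216] -> 5
  [-26, -20, 39, 15, 14, 16] -> [-208, -160, 312, 120, 112, 128] -> [-208, -160, 112, 120, 128, 312] -> 6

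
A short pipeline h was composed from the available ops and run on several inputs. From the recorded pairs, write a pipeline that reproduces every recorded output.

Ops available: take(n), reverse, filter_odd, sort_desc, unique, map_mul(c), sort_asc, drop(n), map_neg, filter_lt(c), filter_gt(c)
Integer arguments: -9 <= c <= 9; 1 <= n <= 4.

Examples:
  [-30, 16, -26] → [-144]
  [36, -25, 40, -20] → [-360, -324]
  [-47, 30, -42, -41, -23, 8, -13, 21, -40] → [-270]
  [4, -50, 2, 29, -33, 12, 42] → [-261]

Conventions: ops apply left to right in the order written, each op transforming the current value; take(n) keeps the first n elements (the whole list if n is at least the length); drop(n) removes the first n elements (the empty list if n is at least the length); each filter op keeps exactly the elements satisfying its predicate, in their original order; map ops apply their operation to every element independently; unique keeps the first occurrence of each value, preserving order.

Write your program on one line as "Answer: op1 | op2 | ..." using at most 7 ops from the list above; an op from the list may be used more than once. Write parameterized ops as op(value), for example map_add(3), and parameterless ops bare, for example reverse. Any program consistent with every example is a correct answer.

take(4) | sort_asc | map_neg | filter_lt(-6) | reverse | map_mul(9)

Check, running the answer program on each example:
  [-30, 16, -26] -> [-30, 16, -26] -> [-30, -26, 16] -> [30, 26, -16] -> [-16] -> [-16] -> [-144]
  [36, -25, 40, -20] -> [36, -25, 40, -20] -> [-25, -20, 36, 40] -> [25, 20, -36, -40] -> [-36, -40] -> [-40, -36] -> [-360, -324]
  [-47, 30, -42, -41, -23, 8, -13, 21, -40] -> [-47, 30, -42, -41] -> [-47, -42, -41, 30] -> [47, 42, 41, -30] -> [-30] -> [-30] -> [-270]
  [4, -50, 2, 29, -33, 12, 42] -> [4, -50, 2, 29] -> [-50, 2, 4, 29] -> [50, -2, -4, -29] -> [-29] -> [-29] -> [-261]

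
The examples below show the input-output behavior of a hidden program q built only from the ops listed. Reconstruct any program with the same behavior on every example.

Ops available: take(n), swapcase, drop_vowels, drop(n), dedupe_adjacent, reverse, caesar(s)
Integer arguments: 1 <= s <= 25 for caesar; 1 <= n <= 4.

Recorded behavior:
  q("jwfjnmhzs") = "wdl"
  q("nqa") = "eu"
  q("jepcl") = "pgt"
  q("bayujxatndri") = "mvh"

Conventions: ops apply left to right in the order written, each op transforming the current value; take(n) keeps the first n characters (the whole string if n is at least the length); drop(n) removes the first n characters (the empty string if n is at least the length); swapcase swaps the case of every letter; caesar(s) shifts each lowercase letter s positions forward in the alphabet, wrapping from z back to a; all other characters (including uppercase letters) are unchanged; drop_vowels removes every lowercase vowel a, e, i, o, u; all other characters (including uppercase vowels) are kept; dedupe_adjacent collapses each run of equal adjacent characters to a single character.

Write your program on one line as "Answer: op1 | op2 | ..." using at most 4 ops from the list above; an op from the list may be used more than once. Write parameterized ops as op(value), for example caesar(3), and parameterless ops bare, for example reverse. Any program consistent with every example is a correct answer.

caesar(4) | drop(1) | reverse | take(3)

Check, running the answer program on each example:
  "jwfjnmhzs" -> "najnrqldw" -> "ajnrqldw" -> "wdlqrnja" -> "wdl"
  "nqa" -> "rue" -> "ue" -> "eu" -> "eu"
  "jepcl" -> "nitgp" -> "itgp" -> "pgti" -> "pgt"
  "bayujxatndri" -> "fecynbexrhvm" -> "ecynbexrhvm" -> "mvhrxebnyce" -> "mvh"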